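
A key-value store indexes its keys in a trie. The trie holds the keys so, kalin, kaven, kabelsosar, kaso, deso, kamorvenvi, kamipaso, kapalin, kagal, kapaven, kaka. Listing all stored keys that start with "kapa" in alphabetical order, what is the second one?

kapaven

DFS of the "kapa" subtree visits, in order: "kapalin", "kapaven"
The 2nd is kapaven.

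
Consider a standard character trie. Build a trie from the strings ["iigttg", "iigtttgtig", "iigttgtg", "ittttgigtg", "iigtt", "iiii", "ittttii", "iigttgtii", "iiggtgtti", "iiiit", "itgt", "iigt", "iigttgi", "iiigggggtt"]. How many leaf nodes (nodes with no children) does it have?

10

Leaves are exactly the stored words that no other stored word extends.
Those words: "iiggtgtti", "iigttgi", "iigttgtg", "iigttgtii", "iigtttgtig", "iiigggggtt", "iiiit", "itgt", "ittttgigtg", "ittttii"
Leaf count: 10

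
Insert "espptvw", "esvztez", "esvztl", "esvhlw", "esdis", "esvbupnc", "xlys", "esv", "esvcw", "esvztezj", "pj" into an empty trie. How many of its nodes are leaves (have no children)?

9

Leaves are exactly the stored words that no other stored word extends.
Those words: "esdis", "espptvw", "esvbupnc", "esvcw", "esvhlw", "esvztezj", "esvztl", "pj", "xlys"
Leaf count: 9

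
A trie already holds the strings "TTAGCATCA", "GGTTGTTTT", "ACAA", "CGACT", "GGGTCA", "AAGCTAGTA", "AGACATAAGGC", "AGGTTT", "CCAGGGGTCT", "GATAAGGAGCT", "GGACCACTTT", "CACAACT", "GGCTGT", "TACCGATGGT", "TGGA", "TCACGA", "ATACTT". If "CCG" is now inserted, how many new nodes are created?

1

Walking "CCG" from the root, the first 2 characters ("CC") follow existing edges; "G" is the first miss.
Each of the 1 remaining characters creates one node.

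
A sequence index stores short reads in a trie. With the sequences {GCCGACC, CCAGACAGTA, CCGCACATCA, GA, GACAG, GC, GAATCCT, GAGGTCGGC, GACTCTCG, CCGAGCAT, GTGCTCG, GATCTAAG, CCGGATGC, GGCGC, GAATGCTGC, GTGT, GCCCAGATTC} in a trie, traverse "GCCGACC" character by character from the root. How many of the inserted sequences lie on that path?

2

Check each prefix of "GCCGACC" against the stored set — each match is an end-marker on the path.
Prefixes of the query that are stored words: "GC", "GCCGACC"
Count: 2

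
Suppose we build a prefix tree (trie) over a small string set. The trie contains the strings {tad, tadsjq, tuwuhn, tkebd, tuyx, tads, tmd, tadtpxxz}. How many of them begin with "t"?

Walk to "t"; the words in its subtree are exactly those with that prefix.
Words under "t": tad, tads, tadsjq, tadtpxxz, tkebd, tmd, tuwuhn, tuyx
Count: 8

8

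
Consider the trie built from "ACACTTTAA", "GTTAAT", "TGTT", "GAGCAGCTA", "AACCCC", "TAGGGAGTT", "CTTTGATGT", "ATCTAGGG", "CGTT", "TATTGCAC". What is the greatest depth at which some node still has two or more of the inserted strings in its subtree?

Equivalently: take the maximum, over all pairs, of their longest common prefix length.
e.g. "TAGGGAGTT" and "TATTGCAC" share the prefix "TA" of length 2; no pair shares a longer one.
Longest shared-prefix length: 2

2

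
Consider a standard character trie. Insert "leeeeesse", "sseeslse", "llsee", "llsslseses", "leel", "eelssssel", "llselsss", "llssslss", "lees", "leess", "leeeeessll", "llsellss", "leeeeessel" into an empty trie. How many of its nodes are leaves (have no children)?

11

A leaf is a node with no children — equivalently, the end of a word that is not a proper prefix of any other stored word.
Those words: "eelssssel", "leeeeessel", "leeeeessll", "leel", "leess", "llsee", "llsellss", "llselsss", "llsslseses", "llssslss", "sseeslse"
Leaf count: 11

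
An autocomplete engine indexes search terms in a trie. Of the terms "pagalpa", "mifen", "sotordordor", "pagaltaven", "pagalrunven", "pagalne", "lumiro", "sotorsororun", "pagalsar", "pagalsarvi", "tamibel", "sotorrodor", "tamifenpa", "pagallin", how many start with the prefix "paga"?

Walk to "paga"; the words in its subtree are exactly those with that prefix.
Matches: "pagallin", "pagalne", "pagalpa", "pagalrunven", "pagalsar", "pagalsarvi", "pagaltaven"
Count: 7

7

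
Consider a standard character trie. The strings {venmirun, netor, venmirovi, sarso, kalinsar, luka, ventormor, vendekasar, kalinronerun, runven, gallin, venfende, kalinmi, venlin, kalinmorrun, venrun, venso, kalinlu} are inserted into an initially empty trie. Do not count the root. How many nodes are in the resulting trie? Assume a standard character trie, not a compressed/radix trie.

Count nodes per top-level branch (shared prefixes stored once):
  'g'-branch (gallin): 6 nodes
  'k'-branch (kalinlu, kalinmi, kalinmorrun, kalinronerun, kalinsar): 24 nodes
  'l'-branch (luka): 4 nodes
  'n'-branch (netor): 5 nodes
  'r'-branch (runven): 6 nodes
  's'-branch (sarso): 5 nodes
  'v'-branch (vendekasar, venfende, venlin, venmirovi, venmirun, venrun, venso, ventormor): 37 nodes
Sum: 87

87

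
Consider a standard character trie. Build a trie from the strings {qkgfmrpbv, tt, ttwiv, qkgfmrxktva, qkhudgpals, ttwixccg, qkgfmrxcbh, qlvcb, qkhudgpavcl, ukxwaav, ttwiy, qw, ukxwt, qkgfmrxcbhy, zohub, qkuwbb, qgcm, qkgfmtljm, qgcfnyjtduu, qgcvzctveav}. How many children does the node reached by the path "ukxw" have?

2

The children of the "ukxw" node are the distinct next characters among strings starting with "ukxw".
Characters that immediately follow "ukxw" among the stored strings: {a, t}.
That node has 2 child edges.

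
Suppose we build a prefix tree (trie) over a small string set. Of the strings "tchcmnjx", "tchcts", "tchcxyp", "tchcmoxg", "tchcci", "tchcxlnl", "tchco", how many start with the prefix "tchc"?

Walk to "tchc"; the words in its subtree are exactly those with that prefix.
Matches: "tchcci", "tchcmnjx", "tchcmoxg", "tchco", "tchcts", "tchcxlnl", "tchcxyp"
Count: 7

7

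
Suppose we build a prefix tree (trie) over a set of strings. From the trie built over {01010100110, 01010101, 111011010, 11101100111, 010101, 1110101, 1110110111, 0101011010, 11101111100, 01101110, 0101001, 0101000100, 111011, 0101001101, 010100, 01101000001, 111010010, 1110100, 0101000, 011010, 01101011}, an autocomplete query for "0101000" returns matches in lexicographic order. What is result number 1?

0101000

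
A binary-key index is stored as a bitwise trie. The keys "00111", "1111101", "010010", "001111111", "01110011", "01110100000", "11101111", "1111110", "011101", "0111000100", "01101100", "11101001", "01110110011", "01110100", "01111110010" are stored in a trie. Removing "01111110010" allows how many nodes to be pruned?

7

Walk "01111110010" from the leaf back toward the root, removing each node that no remaining word uses.
The suffix "1110010" (7 nodes) is used only by "01111110010"; the node for "0111" still has the child "0", so pruning stops there.
Nodes removed: 7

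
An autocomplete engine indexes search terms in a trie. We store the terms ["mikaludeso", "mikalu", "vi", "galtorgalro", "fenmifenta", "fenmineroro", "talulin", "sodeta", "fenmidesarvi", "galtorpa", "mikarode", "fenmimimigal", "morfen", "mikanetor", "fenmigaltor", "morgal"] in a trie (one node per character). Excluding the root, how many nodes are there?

Count nodes per top-level branch (shared prefixes stored once):
  'f'-branch (fenmidesarvi, fenmifenta, fenmigaltor, fenmimimigal, fenmineroro): 36 nodes
  'g'-branch (galtorgalro, galtorpa): 13 nodes
  'm'-branch (mikalu, mikaludeso, mikanetor, mikarode, morfen, morgal): 27 nodes
  's'-branch (sodeta): 6 nodes
  't'-branch (talulin): 7 nodes
  'v'-branch (vi): 2 nodes
Sum: 91

91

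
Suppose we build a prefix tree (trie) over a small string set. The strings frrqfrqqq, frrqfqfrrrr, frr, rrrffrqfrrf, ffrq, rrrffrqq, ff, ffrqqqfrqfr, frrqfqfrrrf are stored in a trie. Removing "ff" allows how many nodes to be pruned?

0

Walk "ff" from the leaf back toward the root, removing each node that no remaining word uses.
Every node on "ff" is still needed (e.g. by "ffrq"), so nothing is freed.
Nodes removed: 0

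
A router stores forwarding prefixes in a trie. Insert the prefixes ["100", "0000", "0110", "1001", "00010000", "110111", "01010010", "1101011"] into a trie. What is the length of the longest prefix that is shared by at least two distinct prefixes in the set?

The deepest shared node is where two words last agree before diverging.
"1101011" and "110111" agree on "1101" (4 characters) before diverging; nothing deeper is shared.
Longest shared-prefix length: 4

4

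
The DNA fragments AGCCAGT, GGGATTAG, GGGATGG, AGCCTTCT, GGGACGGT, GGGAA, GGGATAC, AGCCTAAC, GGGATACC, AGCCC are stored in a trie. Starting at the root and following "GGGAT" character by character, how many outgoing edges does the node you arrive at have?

The children of the "GGGAT" node are the distinct next characters among strings starting with "GGGAT".
Characters that immediately follow "GGGAT" among the stored strings: {A, G, T}.
That node has 3 child edges.

3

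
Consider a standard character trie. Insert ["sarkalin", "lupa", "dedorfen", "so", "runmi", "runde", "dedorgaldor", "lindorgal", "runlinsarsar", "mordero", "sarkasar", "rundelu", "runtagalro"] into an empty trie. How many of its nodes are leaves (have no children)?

12

Leaves are exactly the stored words that no other stored word extends.
Those words: "dedorfen", "dedorgaldor", "lindorgal", "lupa", "mordero", "rundelu", "runlinsarsar", "runmi", "runtagalro", "sarkalin", "sarkasar", "so"
Leaf count: 12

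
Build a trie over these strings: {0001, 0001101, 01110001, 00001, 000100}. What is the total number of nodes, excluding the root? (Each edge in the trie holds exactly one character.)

Count nodes per top-level branch (shared prefixes stored once):
  '0'-branch (00001, 0001, 000100, 0001101, 01110001): 18 nodes
Sum: 18

18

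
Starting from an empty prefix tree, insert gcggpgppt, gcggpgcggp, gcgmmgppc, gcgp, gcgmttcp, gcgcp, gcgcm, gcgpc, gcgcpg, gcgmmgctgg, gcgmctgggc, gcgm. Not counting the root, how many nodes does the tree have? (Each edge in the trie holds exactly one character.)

39

For each word, the new-node count is its length minus the longest prefix already in the trie:
  "gcggpgppt" → 9 new (g, c, g, g, p, g, p, p, t)
  "gcggpgcggp" → prefix "gcggpg" already present; 4 new (c, g, g, p)
  "gcgmmgppc" → prefix "gcg" already present; 6 new (m, m, g, p, p, c)
  "gcgp" → prefix "gcg" already present; 1 new (p)
  "gcgmttcp" → prefix "gcgm" already present; 4 new (t, t, c, p)
  "gcgcp" → prefix "gcg" already present; 2 new (c, p)
  "gcgcm" → prefix "gcgc" already present; 1 new (m)
  "gcgpc" → prefix "gcgp" already present; 1 new (c)
  "gcgcpg" → prefix "gcgcp" already present; 1 new (g)
  "gcgmmgctgg" → prefix "gcgmmg" already present; 4 new (c, t, g, g)
  "gcgmctgggc" → prefix "gcgm" already present; 6 new (c, t, g, g, g, c)
  "gcgm" → prefix "gcgm" already present; 0 new (none)
Total nodes = 9 + 4 + 6 + 1 + 4 + 2 + 1 + 1 + 1 + 4 + 6 + 0 = 39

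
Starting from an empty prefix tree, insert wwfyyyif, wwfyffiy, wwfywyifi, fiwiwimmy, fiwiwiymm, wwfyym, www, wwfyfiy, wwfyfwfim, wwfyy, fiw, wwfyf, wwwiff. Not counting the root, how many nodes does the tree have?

Count nodes per top-level branch (shared prefixes stored once):
  'f'-branch (fiw, fiwiwimmy, fiwiwiymm): 12 nodes
  'w'-branch (wwfyf, wwfyffiy, wwfyfiy, wwfyfwfim, wwfywyifi, wwfyy, wwfyym, wwfyyyif, www, wwwiff): 28 nodes
Sum: 40

40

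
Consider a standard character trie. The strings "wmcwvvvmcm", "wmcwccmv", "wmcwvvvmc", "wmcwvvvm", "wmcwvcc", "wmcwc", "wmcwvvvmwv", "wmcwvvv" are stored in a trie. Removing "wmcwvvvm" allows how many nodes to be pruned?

0

After clearing the end-marker at "wmcwvvvm", prune upward until reaching a node still needed by another word.
Every node on "wmcwvvvm" is still needed (e.g. by "wmcwvvvmcm"), so nothing is freed.
Nodes removed: 0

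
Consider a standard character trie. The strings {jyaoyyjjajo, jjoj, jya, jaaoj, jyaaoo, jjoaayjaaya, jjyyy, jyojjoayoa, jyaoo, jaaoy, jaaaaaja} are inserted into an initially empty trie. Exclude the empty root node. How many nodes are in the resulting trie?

47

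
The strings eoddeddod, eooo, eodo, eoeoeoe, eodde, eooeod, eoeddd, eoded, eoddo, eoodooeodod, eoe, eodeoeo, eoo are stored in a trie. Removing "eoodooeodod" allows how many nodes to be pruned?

8

Walk "eoodooeodod" from the leaf back toward the root, removing each node that no remaining word uses.
The suffix "dooeodod" (8 nodes) is used only by "eoodooeodod"; the node for "eoo" still has the child "o", so pruning stops there.
Nodes removed: 8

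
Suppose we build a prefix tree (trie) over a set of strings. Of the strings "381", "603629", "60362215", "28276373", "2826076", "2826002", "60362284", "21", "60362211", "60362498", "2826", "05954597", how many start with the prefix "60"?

Traverse to the node for "60", then collect every word in that subtree.
Matches: "60362211", "60362215", "60362284", "60362498", "603629"
Count: 5

5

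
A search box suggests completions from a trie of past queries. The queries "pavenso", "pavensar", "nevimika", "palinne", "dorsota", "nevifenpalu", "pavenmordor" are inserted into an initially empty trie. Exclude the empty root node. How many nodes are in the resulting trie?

42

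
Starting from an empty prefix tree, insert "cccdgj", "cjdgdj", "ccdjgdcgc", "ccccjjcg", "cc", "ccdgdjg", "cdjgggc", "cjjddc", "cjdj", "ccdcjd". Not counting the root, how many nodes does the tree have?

Count nodes per top-level branch (shared prefixes stored once):
  'c'-branch (cc, ccccjjcg, cccdgj, ccdcjd, ccdgdjg, ccdjgdcgc, cdjgggc, cjdgdj, cjdj, cjjddc): 41 nodes
Sum: 41

41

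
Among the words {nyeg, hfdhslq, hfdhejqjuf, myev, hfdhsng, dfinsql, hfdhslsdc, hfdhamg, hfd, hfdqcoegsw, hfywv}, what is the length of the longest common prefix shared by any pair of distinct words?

6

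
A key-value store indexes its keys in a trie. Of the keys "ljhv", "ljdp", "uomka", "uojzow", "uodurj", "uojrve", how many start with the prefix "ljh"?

1

Filter for entries beginning with "ljh":
Matches: "ljhv"
Count: 1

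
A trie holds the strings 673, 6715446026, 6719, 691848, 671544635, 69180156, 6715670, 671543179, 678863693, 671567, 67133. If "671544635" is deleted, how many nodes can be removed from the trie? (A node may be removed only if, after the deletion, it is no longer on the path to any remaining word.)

2

After clearing the end-marker at "671544635", prune upward until reaching a node still needed by another word.
The suffix "35" (2 nodes) is used only by "671544635"; the node for "6715446" still has the child "0", so pruning stops there.
Nodes removed: 2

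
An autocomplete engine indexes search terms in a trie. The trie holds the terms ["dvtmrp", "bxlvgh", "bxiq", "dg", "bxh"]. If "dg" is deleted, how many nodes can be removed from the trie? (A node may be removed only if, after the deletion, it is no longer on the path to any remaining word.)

After clearing the end-marker at "dg", prune upward until reaching a node still needed by another word.
The suffix "g" (1 node) is used only by "dg"; the node for "d" still has the child "v", so pruning stops there.
Nodes removed: 1

1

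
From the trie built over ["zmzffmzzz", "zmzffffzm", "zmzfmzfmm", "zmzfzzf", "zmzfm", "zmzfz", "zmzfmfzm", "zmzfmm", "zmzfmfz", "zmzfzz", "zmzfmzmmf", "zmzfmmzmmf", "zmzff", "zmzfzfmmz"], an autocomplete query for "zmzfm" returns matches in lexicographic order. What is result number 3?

Words with prefix "zmzfm", in lexicographic order: "zmzfm", "zmzfmfz", "zmzfmfzm", "zmzfmm", "zmzfmmzmmf", "zmzfmzfmm", "zmzfmzmmf"
Position 3: zmzfmfzm

zmzfmfzm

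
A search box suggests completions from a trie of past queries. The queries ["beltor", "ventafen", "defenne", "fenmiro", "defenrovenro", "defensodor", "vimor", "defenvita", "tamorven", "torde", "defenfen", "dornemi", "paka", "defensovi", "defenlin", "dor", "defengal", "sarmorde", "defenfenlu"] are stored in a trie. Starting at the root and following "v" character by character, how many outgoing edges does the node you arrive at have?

Walk "v" from the root, arriving at one node.
Characters that immediately follow "v" among the stored strings: {e, i}.
That node has 2 child edges.

2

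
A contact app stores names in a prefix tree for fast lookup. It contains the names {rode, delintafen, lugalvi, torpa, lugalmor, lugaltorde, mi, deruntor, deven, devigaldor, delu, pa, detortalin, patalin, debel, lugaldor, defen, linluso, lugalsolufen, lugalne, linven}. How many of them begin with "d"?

8

Traverse to the node for "d", then collect every word in that subtree.
Words under "d": debel, defen, delintafen, delu, deruntor, detortalin, deven, devigaldor
Count: 8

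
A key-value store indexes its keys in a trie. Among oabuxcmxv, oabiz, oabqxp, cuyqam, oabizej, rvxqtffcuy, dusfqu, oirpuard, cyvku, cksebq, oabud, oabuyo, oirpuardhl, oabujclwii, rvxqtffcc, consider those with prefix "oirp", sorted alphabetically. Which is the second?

oirpuardhl

Filter for "oirp…" and sort: "oirpuard", "oirpuardhl"
The 2nd is oirpuardhl.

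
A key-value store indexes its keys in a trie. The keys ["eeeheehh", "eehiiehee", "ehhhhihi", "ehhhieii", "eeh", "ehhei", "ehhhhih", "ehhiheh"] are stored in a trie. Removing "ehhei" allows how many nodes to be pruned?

Walk "ehhei" from the leaf back toward the root, removing each node that no remaining word uses.
The suffix "ei" (2 nodes) is used only by "ehhei"; the node for "ehh" still has the child "h", so pruning stops there.
Nodes removed: 2

2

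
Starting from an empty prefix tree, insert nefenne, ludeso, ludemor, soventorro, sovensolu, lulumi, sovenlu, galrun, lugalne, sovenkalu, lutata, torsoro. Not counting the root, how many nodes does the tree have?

62

Insert word by word; a character creates a node only if that edge doesn't already exist:
  "nefenne" → 7 new (n, e, f, e, n, n, e)
  "ludeso" → 6 new (l, u, d, e, s, o)
  "ludemor" → prefix "lude" already present; 3 new (m, o, r)
  "soventorro" → 10 new (s, o, v, e, n, t, o, r, r, o)
  "sovensolu" → prefix "soven" already present; 4 new (s, o, l, u)
  "lulumi" → prefix "lu" already present; 4 new (l, u, m, i)
  "sovenlu" → prefix "soven" already present; 2 new (l, u)
  "galrun" → 6 new (g, a, l, r, u, n)
  "lugalne" → prefix "lu" already present; 5 new (g, a, l, n, e)
  "sovenkalu" → prefix "soven" already present; 4 new (k, a, l, u)
  "lutata" → prefix "lu" already present; 4 new (t, a, t, a)
  "torsoro" → 7 new (t, o, r, s, o, r, o)
Total nodes = 7 + 6 + 3 + 10 + 4 + 4 + 2 + 6 + 5 + 4 + 4 + 7 = 62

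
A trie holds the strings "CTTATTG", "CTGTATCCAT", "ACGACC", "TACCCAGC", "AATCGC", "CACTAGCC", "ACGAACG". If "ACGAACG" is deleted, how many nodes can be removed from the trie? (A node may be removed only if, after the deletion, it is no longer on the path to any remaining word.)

3

Walk "ACGAACG" from the leaf back toward the root, removing each node that no remaining word uses.
The suffix "ACG" (3 nodes) is used only by "ACGAACG"; the node for "ACGA" still has the child "C", so pruning stops there.
Nodes removed: 3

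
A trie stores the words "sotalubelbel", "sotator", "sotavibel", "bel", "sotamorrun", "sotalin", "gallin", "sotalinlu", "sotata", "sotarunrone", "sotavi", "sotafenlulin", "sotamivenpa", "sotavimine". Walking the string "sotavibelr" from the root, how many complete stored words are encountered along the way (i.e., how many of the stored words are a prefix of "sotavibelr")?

2

Check each prefix of "sotavibelr" against the stored set — each match is an end-marker on the path.
Prefixes of the query that are stored words: "sotavi", "sotavibel"
Count: 2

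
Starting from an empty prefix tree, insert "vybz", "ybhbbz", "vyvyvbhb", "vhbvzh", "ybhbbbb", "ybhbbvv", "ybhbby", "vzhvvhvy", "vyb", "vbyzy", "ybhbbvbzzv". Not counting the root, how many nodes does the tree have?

41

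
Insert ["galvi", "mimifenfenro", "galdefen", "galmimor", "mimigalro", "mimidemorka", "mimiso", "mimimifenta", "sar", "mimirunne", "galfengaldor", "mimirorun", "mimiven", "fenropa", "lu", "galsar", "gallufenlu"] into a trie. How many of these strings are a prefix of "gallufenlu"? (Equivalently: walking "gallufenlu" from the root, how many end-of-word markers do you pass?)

1

Walk "gallufenlu" from the root; an end-of-word marker is hit whenever a stored word is a prefix of "gallufenlu".
Prefixes of the query that are stored words: "gallufenlu"
Count: 1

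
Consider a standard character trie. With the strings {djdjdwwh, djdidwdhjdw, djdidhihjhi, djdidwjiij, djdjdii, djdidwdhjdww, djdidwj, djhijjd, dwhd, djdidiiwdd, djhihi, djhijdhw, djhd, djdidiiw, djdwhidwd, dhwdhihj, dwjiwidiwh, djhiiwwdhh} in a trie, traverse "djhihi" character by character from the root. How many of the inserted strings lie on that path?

Check each prefix of "djhihi" against the stored set — each match is an end-marker on the path.
Prefixes of the query that are stored words: "djhihi"
Count: 1

1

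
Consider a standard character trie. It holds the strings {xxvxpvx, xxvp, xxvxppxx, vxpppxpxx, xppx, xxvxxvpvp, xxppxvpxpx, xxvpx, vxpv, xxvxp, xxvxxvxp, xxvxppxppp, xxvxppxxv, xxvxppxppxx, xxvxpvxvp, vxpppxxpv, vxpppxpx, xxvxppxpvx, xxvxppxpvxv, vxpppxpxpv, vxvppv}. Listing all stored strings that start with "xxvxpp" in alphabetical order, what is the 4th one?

DFS of the "xxvxpp" subtree visits, in order: "xxvxppxppp", "xxvxppxppxx", "xxvxppxpvx", "xxvxppxpvxv", "xxvxppxx", "xxvxppxxv"
The 4th is xxvxppxpvxv.

xxvxppxpvxv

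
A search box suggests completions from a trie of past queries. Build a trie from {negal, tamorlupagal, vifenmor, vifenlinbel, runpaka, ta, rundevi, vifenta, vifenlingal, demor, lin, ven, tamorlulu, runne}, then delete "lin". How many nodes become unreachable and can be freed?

3

After clearing the end-marker at "lin", prune upward until reaching a node still needed by another word.
No other word shares any prefix with "lin", so all 3 of its nodes go.
Nodes removed: 3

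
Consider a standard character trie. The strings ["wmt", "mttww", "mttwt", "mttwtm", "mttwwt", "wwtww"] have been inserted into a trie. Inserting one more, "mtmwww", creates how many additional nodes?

Walking "mtmwww" from the root, the first 2 characters ("mt") follow existing edges; "m" is the first miss.
New nodes needed: |"mtmwww"| − 2 = 6 − 2 = 4.

4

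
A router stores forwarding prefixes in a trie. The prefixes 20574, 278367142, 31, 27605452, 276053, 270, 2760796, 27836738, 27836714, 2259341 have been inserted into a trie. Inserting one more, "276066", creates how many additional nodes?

"2760" is already a path in the trie; the remaining "66" must be added.
New nodes needed: |"276066"| − 4 = 6 − 4 = 2.

2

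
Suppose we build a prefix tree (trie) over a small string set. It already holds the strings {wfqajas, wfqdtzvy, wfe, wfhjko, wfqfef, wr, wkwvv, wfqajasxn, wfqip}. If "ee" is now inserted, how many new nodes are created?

2

"ee" shares no prefix with any stored word, so all 2 characters open new nodes.
2 − 0 = 2 new nodes.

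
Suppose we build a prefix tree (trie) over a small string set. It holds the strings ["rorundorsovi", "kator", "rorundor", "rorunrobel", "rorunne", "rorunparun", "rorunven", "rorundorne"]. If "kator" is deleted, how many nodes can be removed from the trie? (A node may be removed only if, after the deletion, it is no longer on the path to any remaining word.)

5

After clearing the end-marker at "kator", prune upward until reaching a node still needed by another word.
No other word shares any prefix with "kator", so all 5 of its nodes go.
Nodes removed: 5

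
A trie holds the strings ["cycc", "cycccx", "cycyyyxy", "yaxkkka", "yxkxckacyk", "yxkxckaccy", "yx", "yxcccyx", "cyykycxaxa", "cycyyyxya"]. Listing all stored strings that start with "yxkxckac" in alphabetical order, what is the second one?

yxkxckacyk

DFS of the "yxkxckac" subtree visits, in order: "yxkxckaccy", "yxkxckacyk"
Position 2: yxkxckacyk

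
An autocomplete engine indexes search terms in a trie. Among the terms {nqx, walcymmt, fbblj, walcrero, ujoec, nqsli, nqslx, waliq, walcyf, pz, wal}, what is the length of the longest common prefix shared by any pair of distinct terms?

5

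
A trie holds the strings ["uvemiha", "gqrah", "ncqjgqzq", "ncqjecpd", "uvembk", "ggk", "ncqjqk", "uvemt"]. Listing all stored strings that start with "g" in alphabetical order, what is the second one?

gqrah

Filter for "g…" and sort: "ggk", "gqrah"
The 2nd is gqrah.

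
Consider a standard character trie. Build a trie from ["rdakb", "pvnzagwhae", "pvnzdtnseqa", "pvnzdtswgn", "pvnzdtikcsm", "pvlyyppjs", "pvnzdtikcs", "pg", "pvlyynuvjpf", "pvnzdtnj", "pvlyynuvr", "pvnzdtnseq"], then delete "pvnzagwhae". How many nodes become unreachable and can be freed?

After clearing the end-marker at "pvnzagwhae", prune upward until reaching a node still needed by another word.
The suffix "agwhae" (6 nodes) is used only by "pvnzagwhae"; the node for "pvnz" still has the child "d", so pruning stops there.
Nodes removed: 6

6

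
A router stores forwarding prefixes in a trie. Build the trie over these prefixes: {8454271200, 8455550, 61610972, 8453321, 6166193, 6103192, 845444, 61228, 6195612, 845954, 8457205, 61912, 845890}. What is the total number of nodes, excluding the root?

57

Insert word by word; a character creates a node only if that edge doesn't already exist:
  "8454271200" → 10 new (8, 4, 5, 4, 2, 7, 1, 2, 0, 0)
  "8455550" → prefix "845" already present; 4 new (5, 5, 5, 0)
  "61610972" → 8 new (6, 1, 6, 1, 0, 9, 7, 2)
  "8453321" → prefix "845" already present; 4 new (3, 3, 2, 1)
  "6166193" → prefix "616" already present; 4 new (6, 1, 9, 3)
  "6103192" → prefix "61" already present; 5 new (0, 3, 1, 9, 2)
  "845444" → prefix "8454" already present; 2 new (4, 4)
  "61228" → prefix "61" already present; 3 new (2, 2, 8)
  "6195612" → prefix "61" already present; 5 new (9, 5, 6, 1, 2)
  "845954" → prefix "845" already present; 3 new (9, 5, 4)
  "8457205" → prefix "845" already present; 4 new (7, 2, 0, 5)
  "61912" → prefix "619" already present; 2 new (1, 2)
  "845890" → prefix "845" already present; 3 new (8, 9, 0)
Total nodes = 10 + 4 + 8 + 4 + 4 + 5 + 2 + 3 + 5 + 3 + 4 + 2 + 3 = 57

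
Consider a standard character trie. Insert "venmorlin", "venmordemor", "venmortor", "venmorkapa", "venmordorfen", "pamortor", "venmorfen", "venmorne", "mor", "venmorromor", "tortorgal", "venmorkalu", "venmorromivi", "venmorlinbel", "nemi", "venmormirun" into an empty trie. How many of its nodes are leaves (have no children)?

Leaves are exactly the stored words that no other stored word extends.
Those words: "mor", "nemi", "pamortor", "tortorgal", "venmordemor", "venmordorfen", "venmorfen", "venmorkalu", "venmorkapa", "venmorlinbel", "venmormirun", "venmorne", "venmorromivi", "venmorromor", "venmortor"
Leaf count: 15

15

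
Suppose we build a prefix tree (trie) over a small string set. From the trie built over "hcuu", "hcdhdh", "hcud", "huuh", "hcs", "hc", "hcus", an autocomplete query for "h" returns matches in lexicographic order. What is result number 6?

Filter for "h…" and sort: "hc", "hcdhdh", "hcs", "hcud", "hcus", "hcuu", "huuh"
Position 6: hcuu

hcuu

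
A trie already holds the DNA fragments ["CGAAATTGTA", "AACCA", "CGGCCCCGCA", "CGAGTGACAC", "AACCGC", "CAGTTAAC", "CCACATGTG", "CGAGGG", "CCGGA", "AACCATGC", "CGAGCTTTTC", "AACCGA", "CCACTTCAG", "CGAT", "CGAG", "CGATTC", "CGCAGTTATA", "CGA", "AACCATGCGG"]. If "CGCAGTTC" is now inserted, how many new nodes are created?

1

"CGCAGTT" is already a path in the trie; the remaining "C" must be added.
So 8 − 7 = 1 new nodes.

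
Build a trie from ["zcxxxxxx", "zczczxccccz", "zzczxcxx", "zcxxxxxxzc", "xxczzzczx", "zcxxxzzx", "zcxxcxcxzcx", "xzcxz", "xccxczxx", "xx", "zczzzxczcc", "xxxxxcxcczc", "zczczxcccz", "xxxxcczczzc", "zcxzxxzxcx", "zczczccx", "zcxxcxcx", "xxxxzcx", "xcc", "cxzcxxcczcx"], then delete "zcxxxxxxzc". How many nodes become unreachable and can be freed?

2

After clearing the end-marker at "zcxxxxxxzc", prune upward until reaching a node still needed by another word.
The suffix "zc" (2 nodes) is used only by "zcxxxxxxzc"; "zcxxxxxx" is itself a stored word, so pruning stops there.
Nodes removed: 2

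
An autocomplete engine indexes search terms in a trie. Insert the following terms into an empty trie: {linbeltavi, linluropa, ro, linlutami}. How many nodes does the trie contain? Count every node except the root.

22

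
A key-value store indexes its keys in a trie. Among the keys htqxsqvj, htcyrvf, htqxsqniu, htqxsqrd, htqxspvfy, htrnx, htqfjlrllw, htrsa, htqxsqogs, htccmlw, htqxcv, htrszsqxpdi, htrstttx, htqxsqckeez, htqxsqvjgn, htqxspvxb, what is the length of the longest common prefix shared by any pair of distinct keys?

8

Look for the deepest trie node that still has at least two words in its subtree.
"htqxsqvj" and "htqxsqvjgn" agree on "htqxsqvj" (8 characters) before diverging; nothing deeper is shared.
Longest shared-prefix length: 8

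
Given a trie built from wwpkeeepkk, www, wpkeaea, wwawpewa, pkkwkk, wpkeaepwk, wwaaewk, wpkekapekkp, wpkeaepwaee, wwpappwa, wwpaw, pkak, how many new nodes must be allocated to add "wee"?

2

Walking "wee" from the root, the first 1 characters ("w") follow existing edges; "e" is the first miss.
Each of the 2 remaining characters creates one node.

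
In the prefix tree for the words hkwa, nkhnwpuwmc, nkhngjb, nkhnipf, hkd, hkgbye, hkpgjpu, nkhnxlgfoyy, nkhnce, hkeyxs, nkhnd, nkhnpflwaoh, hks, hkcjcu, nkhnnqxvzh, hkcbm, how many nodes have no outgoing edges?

A leaf is a node with no children — equivalently, the end of a word that is not a proper prefix of any other stored word.
Those words: "hkcbm", "hkcjcu", "hkd", "hkeyxs", "hkgbye", "hkpgjpu", "hks", "hkwa", "nkhnce", "nkhnd", "nkhngjb", "nkhnipf", "nkhnnqxvzh", "nkhnpflwaoh", "nkhnwpuwmc", "nkhnxlgfoyy"
Leaf count: 16

16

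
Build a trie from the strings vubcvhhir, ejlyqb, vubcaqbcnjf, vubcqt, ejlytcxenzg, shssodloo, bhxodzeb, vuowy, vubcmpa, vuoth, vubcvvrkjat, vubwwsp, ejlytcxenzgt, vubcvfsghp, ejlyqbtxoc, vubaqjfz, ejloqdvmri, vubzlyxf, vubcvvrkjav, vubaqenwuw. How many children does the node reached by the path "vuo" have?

2

Follow the path "vuo" to its node, then look at its outgoing edges.
Distinct next characters after "vuo": t, w.
That node has 2 child edges.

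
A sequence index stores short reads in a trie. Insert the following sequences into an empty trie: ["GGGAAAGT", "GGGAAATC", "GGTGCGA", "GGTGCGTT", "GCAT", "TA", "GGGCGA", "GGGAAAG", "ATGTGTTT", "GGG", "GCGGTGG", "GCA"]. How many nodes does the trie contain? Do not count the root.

38

Trie structure (* marks end of a word):
(root)
├─ A
│  └─ T
│     └─ G
│        └─ T
│           └─ G
│              └─ T
│                 └─ T
│                    └─ T *
├─ G
│  ├─ C
│  │  ├─ A *
│  │  │  └─ T *
│  │  └─ G
│  │     └─ G
│  │        └─ T
│  │           └─ G
│  │              └─ G *
│  └─ G
│     ├─ G *
│     │  ├─ A
│     │  │  └─ A
│     │  │     └─ A
│     │  │        ├─ G *
│     │  │        │  └─ T *
│     │  │        └─ T
│     │  │           └─ C *
│     │  └─ C
│     │     └─ G
│     │        └─ A *
│     └─ T
│        └─ G
│           └─ C
│              └─ G
│                 ├─ A *
│                 └─ T
│                    └─ T *
└─ T
   └─ A *
Counting every labelled node above: 38.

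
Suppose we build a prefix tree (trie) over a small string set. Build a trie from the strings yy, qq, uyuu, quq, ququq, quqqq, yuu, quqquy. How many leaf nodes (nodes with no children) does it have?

7

Leaves are exactly the stored words that no other stored word extends.
Those words: "qq", "quqqq", "quqquy", "ququq", "uyuu", "yuu", "yy"
Leaf count: 7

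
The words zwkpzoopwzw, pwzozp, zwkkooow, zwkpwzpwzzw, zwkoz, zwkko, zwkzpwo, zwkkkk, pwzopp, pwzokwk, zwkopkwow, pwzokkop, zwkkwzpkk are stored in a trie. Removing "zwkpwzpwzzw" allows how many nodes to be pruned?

7

A node on "zwkpwzpwzzw"'s path can go only if nothing else ends at it or branches off below it.
The suffix "wzpwzzw" (7 nodes) is used only by "zwkpwzpwzzw"; the node for "zwkp" still has the child "z", so pruning stops there.
Nodes removed: 7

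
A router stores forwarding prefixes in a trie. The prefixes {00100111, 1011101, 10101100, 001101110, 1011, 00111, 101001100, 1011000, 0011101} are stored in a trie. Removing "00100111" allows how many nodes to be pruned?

5

After clearing the end-marker at "00100111", prune upward until reaching a node still needed by another word.
The suffix "00111" (5 nodes) is used only by "00100111"; the node for "001" still has the child "1", so pruning stops there.
Nodes removed: 5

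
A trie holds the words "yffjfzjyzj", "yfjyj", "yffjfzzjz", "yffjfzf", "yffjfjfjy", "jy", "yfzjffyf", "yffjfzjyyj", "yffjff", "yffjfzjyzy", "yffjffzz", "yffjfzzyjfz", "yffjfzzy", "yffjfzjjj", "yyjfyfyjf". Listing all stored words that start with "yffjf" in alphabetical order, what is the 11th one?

yffjfzzyjfz

DFS of the "yffjf" subtree visits, in order: "yffjff", "yffjffzz", "yffjfjfjy", "yffjfzf", "yffjfzjjj", "yffjfzjyyj", "yffjfzjyzj", "yffjfzjyzy", "yffjfzzjz", "yffjfzzy", "yffjfzzyjfz"
Position 11: yffjfzzyjfz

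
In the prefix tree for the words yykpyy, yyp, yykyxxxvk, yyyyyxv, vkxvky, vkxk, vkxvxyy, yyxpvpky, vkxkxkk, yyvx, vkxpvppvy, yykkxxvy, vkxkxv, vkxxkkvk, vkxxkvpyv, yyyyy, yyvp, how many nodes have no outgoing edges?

15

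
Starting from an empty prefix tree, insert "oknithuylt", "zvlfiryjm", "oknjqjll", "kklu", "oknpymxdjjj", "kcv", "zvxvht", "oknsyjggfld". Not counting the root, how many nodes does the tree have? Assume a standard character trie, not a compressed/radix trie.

Trace insertions, counting only characters that open a new branch:
  "oknithuylt" → 10 new (o, k, n, i, t, h, u, y, l, t)
  "zvlfiryjm" → 9 new (z, v, l, f, i, r, y, j, m)
  "oknjqjll" → prefix "okn" already present; 5 new (j, q, j, l, l)
  "kklu" → 4 new (k, k, l, u)
  "oknpymxdjjj" → prefix "okn" already present; 8 new (p, y, m, x, d, j, j, j)
  "kcv" → prefix "k" already present; 2 new (c, v)
  "zvxvht" → prefix "zv" already present; 4 new (x, v, h, t)
  "oknsyjggfld" → prefix "okn" already present; 8 new (s, y, j, g, g, f, l, d)
Total nodes = 10 + 9 + 5 + 4 + 8 + 2 + 4 + 8 = 50

50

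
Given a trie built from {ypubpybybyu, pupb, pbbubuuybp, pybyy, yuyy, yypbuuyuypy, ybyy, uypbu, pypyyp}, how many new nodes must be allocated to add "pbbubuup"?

Walking "pbbubuup" from the root, the first 7 characters ("pbbubuu") follow existing edges; "p" is the first miss.
So 8 − 7 = 1 new nodes.

1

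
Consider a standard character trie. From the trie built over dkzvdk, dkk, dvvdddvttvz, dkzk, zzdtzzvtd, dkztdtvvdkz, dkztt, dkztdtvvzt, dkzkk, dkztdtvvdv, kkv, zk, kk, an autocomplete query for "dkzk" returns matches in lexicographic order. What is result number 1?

Filter for "dkzk…" and sort: "dkzk", "dkzkk"
The 1st is dkzk.

dkzk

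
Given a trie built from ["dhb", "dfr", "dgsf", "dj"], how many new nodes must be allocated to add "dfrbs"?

2

"dfr" is already a path in the trie; the remaining "bs" must be added.
New nodes needed: |"dfrbs"| − 3 = 5 − 3 = 2.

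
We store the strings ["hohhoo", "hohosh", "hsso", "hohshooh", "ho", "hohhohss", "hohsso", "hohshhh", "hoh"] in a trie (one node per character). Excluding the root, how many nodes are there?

Count nodes per top-level branch (shared prefixes stored once):
  'h'-branch (ho, hoh, hohhohss, hohhoo, hohosh, hohshhh, hohshooh, hohsso, hsso): 24 nodes
Sum: 24

24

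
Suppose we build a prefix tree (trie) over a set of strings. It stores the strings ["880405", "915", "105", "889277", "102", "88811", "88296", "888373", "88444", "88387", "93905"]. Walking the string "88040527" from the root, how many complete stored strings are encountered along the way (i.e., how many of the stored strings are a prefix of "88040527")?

Traverse "88040527" character by character; count nodes along the way that are marked as word ends.
Prefixes of the query that are stored words: "880405"
Count: 1

1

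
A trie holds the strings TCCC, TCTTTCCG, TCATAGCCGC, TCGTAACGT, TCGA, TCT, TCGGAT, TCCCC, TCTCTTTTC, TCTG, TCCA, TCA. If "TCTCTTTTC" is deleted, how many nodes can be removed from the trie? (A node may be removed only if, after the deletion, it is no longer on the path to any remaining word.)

6

A node on "TCTCTTTTC"'s path can go only if nothing else ends at it or branches off below it.
The suffix "CTTTTC" (6 nodes) is used only by "TCTCTTTTC"; the node for "TCT" still has the child "T", so pruning stops there.
Nodes removed: 6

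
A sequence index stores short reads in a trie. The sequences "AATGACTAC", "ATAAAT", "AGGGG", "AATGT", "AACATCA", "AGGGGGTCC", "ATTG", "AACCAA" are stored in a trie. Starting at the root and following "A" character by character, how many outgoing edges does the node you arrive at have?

3

The children of the "A" node are the distinct next characters among strings starting with "A".
Distinct next characters after "A": A, G, T.
That node has 3 child edges.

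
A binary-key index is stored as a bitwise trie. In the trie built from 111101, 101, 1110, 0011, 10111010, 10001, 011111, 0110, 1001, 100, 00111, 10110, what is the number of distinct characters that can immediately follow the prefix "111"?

2

Follow the path "111" to its node, then look at its outgoing edges.
Characters that immediately follow "111" among the stored strings: {0, 1}.
That node has 2 child edges.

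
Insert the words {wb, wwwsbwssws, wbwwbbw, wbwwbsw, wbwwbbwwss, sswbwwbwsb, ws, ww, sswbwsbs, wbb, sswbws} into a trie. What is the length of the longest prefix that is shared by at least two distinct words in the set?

The deepest shared node is where two words last agree before diverging.
"wbwwbbw" and "wbwwbbwwss" agree on "wbwwbbw" (7 characters) before diverging; nothing deeper is shared.
Longest shared-prefix length: 7

7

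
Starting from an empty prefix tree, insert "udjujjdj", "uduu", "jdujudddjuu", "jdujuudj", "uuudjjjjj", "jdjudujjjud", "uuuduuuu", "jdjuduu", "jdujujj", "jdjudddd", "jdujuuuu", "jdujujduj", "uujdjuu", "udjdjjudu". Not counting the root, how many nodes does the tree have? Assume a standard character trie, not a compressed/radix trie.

Count nodes per top-level branch (shared prefixes stored once):
  'j'-branch (jdjudddd, jdjudujjjud, jdjuduu, jdujudddjuu, jdujujduj, jdujujj, jdujuudj, jdujuuuu): 34 nodes
  'u'-branch (udjdjjudu, udjujjdj, uduu, uujdjuu, uuudjjjjj, uuuduuuu): 33 nodes
Sum: 67

67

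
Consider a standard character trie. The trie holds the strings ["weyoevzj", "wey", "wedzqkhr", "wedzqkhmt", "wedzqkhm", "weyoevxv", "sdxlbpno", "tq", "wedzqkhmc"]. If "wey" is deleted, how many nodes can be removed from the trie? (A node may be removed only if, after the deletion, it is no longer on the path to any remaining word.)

0

After clearing the end-marker at "wey", prune upward until reaching a node still needed by another word.
Every node on "wey" is still needed (e.g. by "weyoevzj"), so nothing is freed.
Nodes removed: 0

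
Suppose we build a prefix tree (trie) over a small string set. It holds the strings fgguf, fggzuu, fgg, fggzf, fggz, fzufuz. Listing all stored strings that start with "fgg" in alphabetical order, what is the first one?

fgg

DFS of the "fgg" subtree visits, in order: "fgg", "fgguf", "fggz", "fggzf", "fggzuu"
The 1st is fgg.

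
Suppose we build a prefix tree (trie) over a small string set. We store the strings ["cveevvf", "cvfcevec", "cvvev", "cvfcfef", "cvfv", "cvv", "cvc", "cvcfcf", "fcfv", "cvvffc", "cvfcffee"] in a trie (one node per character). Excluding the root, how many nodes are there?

Insert word by word; a character creates a node only if that edge doesn't already exist:
  "cveevvf" → 7 new (c, v, e, e, v, v, f)
  "cvfcevec" → prefix "cv" already present; 6 new (f, c, e, v, e, c)
  "cvvev" → prefix "cv" already present; 3 new (v, e, v)
  "cvfcfef" → prefix "cvfc" already present; 3 new (f, e, f)
  "cvfv" → prefix "cvf" already present; 1 new (v)
  "cvv" → prefix "cvv" already present; 0 new (none)
  "cvc" → prefix "cv" already present; 1 new (c)
  "cvcfcf" → prefix "cvc" already present; 3 new (f, c, f)
  "fcfv" → 4 new (f, c, f, v)
  "cvvffc" → prefix "cvv" already present; 3 new (f, f, c)
  "cvfcffee" → prefix "cvfcf" already present; 3 new (f, e, e)
Total nodes = 7 + 6 + 3 + 3 + 1 + 0 + 1 + 3 + 4 + 3 + 3 = 34

34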